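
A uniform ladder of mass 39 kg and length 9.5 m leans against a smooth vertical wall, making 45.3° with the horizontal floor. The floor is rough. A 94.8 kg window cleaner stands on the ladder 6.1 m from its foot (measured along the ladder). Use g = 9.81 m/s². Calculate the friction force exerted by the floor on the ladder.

f ≈ 780 N

Torques about the foot: N_wall · 9.5 sin 45.3° = 39×9.81×4.75 cos 45.3° + 94.8×9.81×6.1 cos 45.3° → N_wall = 780.23 N.
ΣF_x = 0: f_floor = N_wall = 780.23 N.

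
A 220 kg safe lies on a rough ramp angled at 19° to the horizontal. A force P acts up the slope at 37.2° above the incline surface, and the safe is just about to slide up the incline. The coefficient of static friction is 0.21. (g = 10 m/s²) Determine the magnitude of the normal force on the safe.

On the verge of sliding up the incline, friction equals μN and acts down the slope.
Perpendicular: N + P sin 37.2° = W cos 19° = 2080 N.
Along incline: P cos 37.2° = W sin 19° + μN  with W sin 19° = 716.2 N.
Solving the pair for P and N: P = 1249 N, N = 1325 N (and f = μN = 278.3 N).

N ≈ 1330 N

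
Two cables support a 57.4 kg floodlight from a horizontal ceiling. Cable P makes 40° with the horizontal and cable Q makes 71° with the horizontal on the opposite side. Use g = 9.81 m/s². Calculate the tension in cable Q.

T_Q ≈ 462 N

Weight W = 57.4 × 9.81 = 563.1 N acts straight down.
Horizontal: T_P cos 40° = T_Q cos 71°  →  T_P = 0.425 T_Q.
Vertical: T_P sin 40° + T_Q sin 71° = 563.1.
Substituting the horizontal relation into the vertical equation gives 1.219 T_Q = 563.1, so T_Q = 462 N.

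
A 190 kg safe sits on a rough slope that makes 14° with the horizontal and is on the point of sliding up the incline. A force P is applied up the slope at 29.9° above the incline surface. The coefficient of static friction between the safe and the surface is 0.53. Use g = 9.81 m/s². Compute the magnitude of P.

On the verge of sliding up the incline, friction equals μN and acts down the slope.
Perpendicular: N + P sin 29.9° = W cos 14° = 1809 N.
Along incline: P cos 29.9° = W sin 14° + μN  with W sin 14° = 450.9 N.
Solving the pair for P and N: P = 1246 N, N = 1187 N (and f = μN = 629.3 N).

P ≈ 1250 N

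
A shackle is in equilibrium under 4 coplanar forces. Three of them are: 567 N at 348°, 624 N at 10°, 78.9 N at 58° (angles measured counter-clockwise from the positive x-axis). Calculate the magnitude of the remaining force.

F ≈ 1210 N

Sum the known components: ΣF_x = 1211 N, ΣF_y = 57.38 N.
For equilibrium the remaining force must supply (−ΣF_x, −ΣF_y) = (-1211, -57.38) N.
Magnitude = √((-1211)² + (-57.38)²) = 1212 N; direction = atan2(-57.38, -1211) = 182.7°.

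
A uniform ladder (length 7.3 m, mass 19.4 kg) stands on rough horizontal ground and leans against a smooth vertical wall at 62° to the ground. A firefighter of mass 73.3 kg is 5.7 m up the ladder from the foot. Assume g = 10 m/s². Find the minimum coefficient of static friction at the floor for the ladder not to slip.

ΣF_y = 0: N_floor = 19.4×10 + 73.3×10 = 927 N.
Torques about the foot: N_wall · 7.3 sin 62° = 19.4×10×3.65 cos 62° + 73.3×10×5.7 cos 62° → N_wall = 355.9 N.
ΣF_x = 0: f_floor = N_wall = 355.9 N.
μ_min = f_floor / N_floor = 355.9 / 927 = 0.3839.

μ_min ≈ 0.384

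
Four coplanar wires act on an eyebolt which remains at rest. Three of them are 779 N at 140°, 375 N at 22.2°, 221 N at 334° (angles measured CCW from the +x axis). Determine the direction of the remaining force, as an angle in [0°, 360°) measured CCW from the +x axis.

Sum the known components: ΣF_x = -50.91 N, ΣF_y = 545.5 N.
For equilibrium the remaining force must supply (−ΣF_x, −ΣF_y) = (50.91, -545.5) N.
Magnitude = √((50.91)² + (-545.5)²) = 547.9 N; direction = atan2(-545.5, 50.91) = 275.3°.

θ ≈ 275°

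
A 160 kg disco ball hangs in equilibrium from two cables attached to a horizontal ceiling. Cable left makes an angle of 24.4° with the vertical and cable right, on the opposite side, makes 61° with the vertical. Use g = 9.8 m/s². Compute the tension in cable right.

T_right ≈ 650 N

Angles from the horizontal: cable left is 90° − 24.4° = 65.6°, cable right is 90° − 61° = 29°.
Weight W = 160 × 9.8 = 1568 N acts straight down.
Horizontal: T_left cos 65.6° = T_right cos 29°  →  T_left = 2.117 T_right.
Vertical: T_left sin 65.6° + T_right sin 29° = 1568.
Substituting the horizontal relation into the vertical equation gives 2.413 T_right = 1568, so T_right = 649.8 N.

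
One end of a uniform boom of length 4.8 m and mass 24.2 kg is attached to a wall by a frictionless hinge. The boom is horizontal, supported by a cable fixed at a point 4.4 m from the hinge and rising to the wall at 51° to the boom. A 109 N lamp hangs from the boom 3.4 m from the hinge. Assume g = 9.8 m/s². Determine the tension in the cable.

Take torques about the hinge: T sin 51° · 4.4 = 24.2×9.8×2.4 + 109×3.4 = 939.78 N·m.
So T = 939.78 / (0.7771 × 4.4) = 274.84 N.

T ≈ 275 N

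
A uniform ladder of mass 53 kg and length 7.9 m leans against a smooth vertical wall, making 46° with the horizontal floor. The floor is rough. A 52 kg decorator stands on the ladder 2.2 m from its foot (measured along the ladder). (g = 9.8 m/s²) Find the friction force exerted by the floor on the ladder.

f ≈ 388 N

Torques about the foot: N_wall · 7.9 sin 46° = 53×9.8×3.95 cos 46° + 52×9.8×2.2 cos 46° → N_wall = 387.83 N.
ΣF_x = 0: f_floor = N_wall = 387.83 N.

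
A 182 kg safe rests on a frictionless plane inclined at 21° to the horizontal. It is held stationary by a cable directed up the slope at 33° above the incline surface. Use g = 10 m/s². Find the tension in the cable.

T ≈ 778 N

Take axes along and perpendicular to the incline. Weight components: W sin 21° = 652.2 N down-slope, W cos 21° = 1699 N into the surface.
Along incline: T cos 33° = W sin 21° → T = 777.7 N.
Perpendicular: N = W cos 21° − T sin 33° = 1276 N.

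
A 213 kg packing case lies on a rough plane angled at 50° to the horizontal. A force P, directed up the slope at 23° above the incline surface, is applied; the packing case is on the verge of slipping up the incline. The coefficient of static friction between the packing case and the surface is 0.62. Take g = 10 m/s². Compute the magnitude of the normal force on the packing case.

On the verge of sliding up the incline, friction equals μN and acts down the slope.
Perpendicular: N + P sin 23° = W cos 50° = 1369 N.
Along incline: P cos 23° = W sin 50° + μN  with W sin 50° = 1632 N.
Solving the pair for P and N: P = 2133 N, N = 535.6 N (and f = μN = 332.1 N).

N ≈ 536 N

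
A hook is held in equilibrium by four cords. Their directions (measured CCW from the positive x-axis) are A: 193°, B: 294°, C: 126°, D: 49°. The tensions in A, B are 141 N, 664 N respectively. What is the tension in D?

Resolve: ΣF_x = 141 cos 193° + 664 cos 294° + T_C cos 126° + T_D cos 49° = 0.
        ΣF_y = 141 sin 193° + 664 sin 294° + T_C sin 126° + T_D sin 49° = 0.
The known terms sum to (132.7, -638.3) N, so -0.5878 T_C + 0.6561 T_D = -132.7 and 0.8090 T_C + 0.7547 T_D = 638.3.
Solving simultaneously: T_C = 532.6 N, T_D = 274.9 N.

T_D ≈ 275 N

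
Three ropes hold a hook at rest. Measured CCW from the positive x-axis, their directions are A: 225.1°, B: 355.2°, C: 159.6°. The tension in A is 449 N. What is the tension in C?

T_C ≈ 1280 N

Resolve: ΣF_x = 449 cos 225.1° + T_B cos 355.2° + T_C cos 159.6° = 0.
        ΣF_y = 449 sin 225.1° + T_B sin 355.2° + T_C sin 159.6° = 0.
The known terms sum to (-316.9, -318) N, so 0.9965 T_B − 0.9373 T_C = 316.9 and -0.0837 T_B + 0.3486 T_C = 318.
Solving simultaneously: T_B = 1519 N, T_C = 1277 N.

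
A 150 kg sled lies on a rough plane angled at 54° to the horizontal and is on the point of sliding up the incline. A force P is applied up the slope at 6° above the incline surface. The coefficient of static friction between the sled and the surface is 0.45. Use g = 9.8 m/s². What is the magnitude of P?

P ≈ 1520 N

On the verge of sliding up the incline, friction equals μN and acts down the slope.
Perpendicular: N + P sin 6° = W cos 54° = 864 N.
Along incline: P cos 6° = W sin 54° + μN  with W sin 54° = 1189 N.
Solving the pair for P and N: P = 1515 N, N = 705.7 N (and f = μN = 317.6 N).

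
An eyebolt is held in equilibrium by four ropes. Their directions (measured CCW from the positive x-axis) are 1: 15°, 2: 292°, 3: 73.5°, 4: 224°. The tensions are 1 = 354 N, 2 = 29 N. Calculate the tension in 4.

T_4 ≈ 650 N

Resolve: ΣF_x = 354 cos 15° + 29 cos 292° + T_3 cos 73.5° + T_4 cos 224° = 0.
        ΣF_y = 354 sin 15° + 29 sin 292° + T_3 sin 73.5° + T_4 sin 224° = 0.
The known terms sum to (352.8, 64.73) N, so 0.2840 T_3 − 0.7193 T_4 = -352.8 and 0.9588 T_3 − 0.6947 T_4 = -64.73.
Solving simultaneously: T_3 = 403.1 N, T_4 = 649.6 N.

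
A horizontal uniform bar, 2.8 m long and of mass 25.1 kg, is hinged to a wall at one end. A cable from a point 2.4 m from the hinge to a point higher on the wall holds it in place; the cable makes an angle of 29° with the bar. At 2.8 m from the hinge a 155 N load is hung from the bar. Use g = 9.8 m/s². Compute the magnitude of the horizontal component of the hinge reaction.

Take torques about the hinge: T sin 29° · 2.4 = 25.1×9.8×1.4 + 155×2.8 = 778.37 N·m.
So T = 778.37 / (0.4848 × 2.4) = 668.97 N.
ΣF_x = 0: H_x = T cos 29° = 585.09 N.

H_x ≈ 585 N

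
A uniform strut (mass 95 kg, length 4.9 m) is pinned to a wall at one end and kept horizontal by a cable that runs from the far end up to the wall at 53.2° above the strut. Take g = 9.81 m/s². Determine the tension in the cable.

Take torques about the hinge: T sin 53.2° · 4.9 = 95×9.81×2.45 = 2283.3 N·m.
So T = 2283.3 / (0.8007 × 4.9) = 581.94 N.

T ≈ 582 N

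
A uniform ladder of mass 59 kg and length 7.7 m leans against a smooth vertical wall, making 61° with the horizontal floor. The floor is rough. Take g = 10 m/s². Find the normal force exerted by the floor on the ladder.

ΣF_y = 0: N_floor = 59×10 = 590 N.

N_floor ≈ 590 N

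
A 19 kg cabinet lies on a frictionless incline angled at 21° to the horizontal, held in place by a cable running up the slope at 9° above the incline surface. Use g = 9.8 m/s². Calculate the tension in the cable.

T ≈ 67.6 N

Take axes along and perpendicular to the incline. Weight components: W sin 21° = 66.73 N down-slope, W cos 21° = 173.8 N into the surface.
Along incline: T cos 9° = W sin 21° → T = 67.56 N.
Perpendicular: N = W cos 21° − T sin 9° = 163.3 N.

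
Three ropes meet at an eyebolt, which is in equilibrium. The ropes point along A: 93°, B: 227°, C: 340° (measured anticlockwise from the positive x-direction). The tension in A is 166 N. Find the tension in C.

Resolve: ΣF_x = 166 cos 93° + T_B cos 227° + T_C cos 340° = 0.
        ΣF_y = 166 sin 93° + T_B sin 227° + T_C sin 340° = 0.
The known terms sum to (-8.688, 165.8) N, so -0.6820 T_B + 0.9397 T_C = 8.688 and -0.7314 T_B − 0.3420 T_C = -165.8.
Solving simultaneously: T_B = 166 N, T_C = 129.7 N.

T_C ≈ 130 N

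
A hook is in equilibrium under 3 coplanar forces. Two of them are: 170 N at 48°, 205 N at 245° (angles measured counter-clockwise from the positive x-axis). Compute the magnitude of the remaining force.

F ≈ 65.3 N

Sum the known components: ΣF_x = 27.12 N, ΣF_y = -59.46 N.
For equilibrium the remaining force must supply (−ΣF_x, −ΣF_y) = (-27.12, 59.46) N.
Magnitude = √((-27.12)² + (59.46)²) = 65.35 N; direction = atan2(59.46, -27.12) = 114.5°.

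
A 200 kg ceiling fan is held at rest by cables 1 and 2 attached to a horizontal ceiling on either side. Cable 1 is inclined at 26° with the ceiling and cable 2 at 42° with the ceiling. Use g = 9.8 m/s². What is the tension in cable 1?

Weight W = 200 × 9.8 = 1960 N acts straight down.
Horizontal: T_1 cos 26° = T_2 cos 42°  →  T_2 = 1.209 T_1.
Vertical: T_1 sin 26° + T_2 sin 42° = 1960.
Substituting the horizontal relation into the vertical equation gives 1.248 T_1 = 1960, so T_1 = 1571 N.

T_1 ≈ 1570 N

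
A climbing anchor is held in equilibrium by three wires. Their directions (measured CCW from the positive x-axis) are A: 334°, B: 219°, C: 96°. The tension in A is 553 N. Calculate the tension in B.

Resolve: ΣF_x = 553 cos 334° + T_B cos 219° + T_C cos 96° = 0.
        ΣF_y = 553 sin 334° + T_B sin 219° + T_C sin 96° = 0.
The known terms sum to (497, -242.4) N, so -0.7771 T_B − 0.1045 T_C = -497 and -0.6293 T_B + 0.9945 T_C = 242.4.
Solving simultaneously: T_B = 559.2 N, T_C = 597.6 N.

T_B ≈ 559 N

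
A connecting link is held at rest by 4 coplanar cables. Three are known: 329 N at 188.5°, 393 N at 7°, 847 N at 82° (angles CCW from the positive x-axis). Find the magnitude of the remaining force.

Sum the known components: ΣF_x = 182.6 N, ΣF_y = 838 N.
For equilibrium the remaining force must supply (−ΣF_x, −ΣF_y) = (-182.6, -838) N.
Magnitude = √((-182.6)² + (-838)²) = 857.7 N; direction = atan2(-838, -182.6) = 257.7°.

F ≈ 858 N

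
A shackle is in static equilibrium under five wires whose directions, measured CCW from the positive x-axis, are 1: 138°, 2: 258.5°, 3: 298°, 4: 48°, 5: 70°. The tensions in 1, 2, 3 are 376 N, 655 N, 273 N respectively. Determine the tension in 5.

T_5 ≈ 569 N

Resolve: ΣF_x = 376 cos 138° + 655 cos 258.5° + 273 cos 298° + T_4 cos 48° + T_5 cos 70° = 0.
        ΣF_y = 376 sin 138° + 655 sin 258.5° + 273 sin 298° + T_4 sin 48° + T_5 sin 70° = 0.
The known terms sum to (-281.8, -631.3) N, so 0.6691 T_4 + 0.3420 T_5 = 281.8 and 0.7431 T_4 + 0.9397 T_5 = 631.3.
Solving simultaneously: T_4 = 130.6 N, T_5 = 568.5 N.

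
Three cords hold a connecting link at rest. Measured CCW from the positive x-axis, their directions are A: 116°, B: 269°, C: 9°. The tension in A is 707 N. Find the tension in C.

Resolve: ΣF_x = 707 cos 116° + T_B cos 269° + T_C cos 9° = 0.
        ΣF_y = 707 sin 116° + T_B sin 269° + T_C sin 9° = 0.
The known terms sum to (-309.9, 635.4) N, so -0.0175 T_B + 0.9877 T_C = 309.9 and -0.9998 T_B + 0.1564 T_C = -635.4.
Solving simultaneously: T_B = 686.5 N, T_C = 325.9 N.

T_C ≈ 326 N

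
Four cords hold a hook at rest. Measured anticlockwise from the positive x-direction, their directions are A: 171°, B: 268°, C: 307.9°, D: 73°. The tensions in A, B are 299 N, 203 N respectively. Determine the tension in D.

T_D ≈ 409 N

Resolve: ΣF_x = 299 cos 171° + 203 cos 268° + T_C cos 307.9° + T_D cos 73° = 0.
        ΣF_y = 299 sin 171° + 203 sin 268° + T_C sin 307.9° + T_D sin 73° = 0.
The known terms sum to (-302.4, -156.1) N, so 0.6143 T_C + 0.2924 T_D = 302.4 and -0.7891 T_C + 0.9563 T_D = 156.1.
Solving simultaneously: T_C = 297.7 N, T_D = 408.9 N.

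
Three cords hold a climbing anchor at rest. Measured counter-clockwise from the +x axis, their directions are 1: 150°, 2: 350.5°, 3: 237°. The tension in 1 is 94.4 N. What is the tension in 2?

Resolve: ΣF_x = 94.4 cos 150° + T_2 cos 350.5° + T_3 cos 237° = 0.
        ΣF_y = 94.4 sin 150° + T_2 sin 350.5° + T_3 sin 237° = 0.
The known terms sum to (-81.75, 47.2) N, so 0.9863 T_2 − 0.5446 T_3 = 81.75 and -0.1650 T_2 − 0.8387 T_3 = -47.2.
Solving simultaneously: T_2 = 102.8 N, T_3 = 36.05 N.

T_2 ≈ 103 N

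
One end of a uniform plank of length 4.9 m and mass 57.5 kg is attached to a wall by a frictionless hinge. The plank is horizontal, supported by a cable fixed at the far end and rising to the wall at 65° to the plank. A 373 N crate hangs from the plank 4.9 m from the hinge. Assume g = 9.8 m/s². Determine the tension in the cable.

T ≈ 722 N

Take torques about the hinge: T sin 65° · 4.9 = 57.5×9.8×2.45 + 373×4.9 = 3208.3 N·m.
So T = 3208.3 / (0.9063 × 4.9) = 722.44 N.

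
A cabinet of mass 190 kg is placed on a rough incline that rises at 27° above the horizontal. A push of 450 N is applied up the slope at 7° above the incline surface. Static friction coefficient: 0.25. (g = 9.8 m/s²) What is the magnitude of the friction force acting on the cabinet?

Axes along / perpendicular to the incline. W sin 27° = 845.3 N down-slope; W cos 27° = 1659 N into the surface.
Perpendicular: N = W cos 27° − P sin 7° = 1659 − 54.84 = 1604 N.
Along incline: P cos 7° + f = W sin 27° (friction acts up-slope) → f = 845.3 − 446.6 = 398.7 N.
|f| = 398.7 N ≤ μN = 401.1 N, so the cabinet is indeed static.

f ≈ 399 N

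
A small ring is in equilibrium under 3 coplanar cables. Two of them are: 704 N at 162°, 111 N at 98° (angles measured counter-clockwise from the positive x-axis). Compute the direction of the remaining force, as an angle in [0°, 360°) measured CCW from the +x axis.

θ ≈ 334°

Sum the known components: ΣF_x = -685 N, ΣF_y = 327.5 N.
For equilibrium the remaining force must supply (−ΣF_x, −ΣF_y) = (685, -327.5) N.
Magnitude = √((685)² + (-327.5)²) = 759.2 N; direction = atan2(-327.5, 685) = 334.4°.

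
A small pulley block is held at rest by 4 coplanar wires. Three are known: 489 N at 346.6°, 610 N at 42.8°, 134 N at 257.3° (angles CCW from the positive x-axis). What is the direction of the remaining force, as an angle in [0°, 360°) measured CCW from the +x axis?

Sum the known components: ΣF_x = 893.8 N, ΣF_y = 170.4 N.
For equilibrium the remaining force must supply (−ΣF_x, −ΣF_y) = (-893.8, -170.4) N.
Magnitude = √((-893.8)² + (-170.4)²) = 909.9 N; direction = atan2(-170.4, -893.8) = 190.8°.

θ ≈ 191°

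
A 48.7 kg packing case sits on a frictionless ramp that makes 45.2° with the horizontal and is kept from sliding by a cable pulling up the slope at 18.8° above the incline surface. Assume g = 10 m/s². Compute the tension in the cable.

T ≈ 365 N

Take axes along and perpendicular to the incline. Weight components: W sin 45.2° = 345.6 N down-slope, W cos 45.2° = 343.2 N into the surface.
Along incline: T cos 18.8° = W sin 45.2° → T = 365 N.
Perpendicular: N = W cos 45.2° − T sin 18.8° = 225.5 N.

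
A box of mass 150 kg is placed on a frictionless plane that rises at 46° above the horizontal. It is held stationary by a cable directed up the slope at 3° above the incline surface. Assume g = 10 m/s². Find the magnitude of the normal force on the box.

Take axes along and perpendicular to the incline. Weight components: W sin 46° = 1079 N down-slope, W cos 46° = 1042 N into the surface.
Along incline: T cos 3° = W sin 46° → T = 1080 N.
Perpendicular: N = W cos 46° − T sin 3° = 985.4 N.

N ≈ 985 N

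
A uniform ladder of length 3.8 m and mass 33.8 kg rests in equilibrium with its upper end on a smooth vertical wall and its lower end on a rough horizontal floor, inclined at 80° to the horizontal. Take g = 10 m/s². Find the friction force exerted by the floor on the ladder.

Torques about the foot: N_wall · 3.8 sin 80° = 33.8×10×1.9 cos 80° → N_wall = 29.799 N.
ΣF_x = 0: f_floor = N_wall = 29.799 N.

f ≈ 29.8 N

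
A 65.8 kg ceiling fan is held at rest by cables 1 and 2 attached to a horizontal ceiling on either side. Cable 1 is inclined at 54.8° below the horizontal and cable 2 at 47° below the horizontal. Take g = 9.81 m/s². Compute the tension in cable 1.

Weight W = 65.8 × 9.81 = 645.5 N acts straight down.
Horizontal: T_1 cos 54.8° = T_2 cos 47°  →  T_2 = 0.8452 T_1.
Vertical: T_1 sin 54.8° + T_2 sin 47° = 645.5.
Substituting the horizontal relation into the vertical equation gives 1.435 T_1 = 645.5, so T_1 = 449.7 N.

T_1 ≈ 450 N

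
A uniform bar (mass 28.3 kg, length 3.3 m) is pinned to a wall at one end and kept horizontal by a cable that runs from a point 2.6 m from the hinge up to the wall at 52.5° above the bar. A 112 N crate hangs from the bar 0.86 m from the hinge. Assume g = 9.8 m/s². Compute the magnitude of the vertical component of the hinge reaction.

|H_y| ≈ 176 N

Take torques about the hinge: T sin 52.5° · 2.6 = 28.3×9.8×1.65 + 112×0.86 = 553.93 N·m.
So T = 553.93 / (0.7934 × 2.6) = 268.54 N.
ΣF_y = 0: H_y = (28.3×9.8 + 112) − T sin 52.5° = 389.34 − 213.05 = 176.29 N.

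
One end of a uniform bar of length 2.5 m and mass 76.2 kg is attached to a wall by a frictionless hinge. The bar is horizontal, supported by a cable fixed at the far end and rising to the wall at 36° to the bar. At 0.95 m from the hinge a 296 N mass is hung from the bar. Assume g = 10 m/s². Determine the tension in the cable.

T ≈ 840 N

Take torques about the hinge: T sin 36° · 2.5 = 76.2×10×1.25 + 296×0.95 = 1233.7 N·m.
So T = 1233.7 / (0.5878 × 2.5) = 839.56 N.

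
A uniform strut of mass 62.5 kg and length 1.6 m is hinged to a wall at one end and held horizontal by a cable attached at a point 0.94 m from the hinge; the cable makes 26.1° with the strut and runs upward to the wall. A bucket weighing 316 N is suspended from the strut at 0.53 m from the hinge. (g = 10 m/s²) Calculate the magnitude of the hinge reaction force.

|H| ≈ 1470 N

Take torques about the hinge: T sin 26.1° · 0.94 = 62.5×10×0.8 + 316×0.53 = 667.48 N·m.
So T = 667.48 / (0.4399 × 0.94) = 1614.1 N.
ΣF_x = 0: H_x = T cos 26.1° = 1449.5 N.
ΣF_y = 0: H_y = (62.5×10 + 316) − T sin 26.1° = 941 − 710.09 = 230.91 N.
|H| = √(H_x² + H_y²) = √((1449.5)² + (230.91)²) = 1467.7 N.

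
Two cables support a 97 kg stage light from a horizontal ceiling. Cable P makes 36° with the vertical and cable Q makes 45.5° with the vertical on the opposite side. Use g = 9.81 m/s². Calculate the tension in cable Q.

T_Q ≈ 566 N

Angles from the horizontal: cable P is 90° − 36° = 54°, cable Q is 90° − 45.5° = 44.5°.
Weight W = 97 × 9.81 = 951.6 N acts straight down.
Horizontal: T_P cos 54° = T_Q cos 44.5°  →  T_P = 1.213 T_Q.
Vertical: T_P sin 54° + T_Q sin 44.5° = 951.6.
Substituting the horizontal relation into the vertical equation gives 1.683 T_Q = 951.6, so T_Q = 565.5 N.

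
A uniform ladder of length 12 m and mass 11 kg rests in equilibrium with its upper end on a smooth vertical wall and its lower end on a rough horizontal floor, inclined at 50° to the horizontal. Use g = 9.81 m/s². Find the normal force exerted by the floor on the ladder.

ΣF_y = 0: N_floor = 11×9.81 = 107.91 N.

N_floor ≈ 108 N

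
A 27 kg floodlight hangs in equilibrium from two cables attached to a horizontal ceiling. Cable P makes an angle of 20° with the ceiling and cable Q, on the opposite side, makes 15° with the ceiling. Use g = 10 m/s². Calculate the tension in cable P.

T_P ≈ 455 N

Weight W = 27 × 10 = 270 N acts straight down.
Horizontal: T_P cos 20° = T_Q cos 15°  →  T_Q = 0.9728 T_P.
Vertical: T_P sin 20° + T_Q sin 15° = 270.
Substituting the horizontal relation into the vertical equation gives 0.5938 T_P = 270, so T_P = 454.7 N.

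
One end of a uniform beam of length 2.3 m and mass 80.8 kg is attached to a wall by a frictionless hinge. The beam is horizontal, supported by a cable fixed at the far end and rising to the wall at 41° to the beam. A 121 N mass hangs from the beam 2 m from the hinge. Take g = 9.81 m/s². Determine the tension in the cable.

T ≈ 764 N

Take torques about the hinge: T sin 41° · 2.3 = 80.8×9.81×1.15 + 121×2 = 1153.5 N·m.
So T = 1153.5 / (0.6561 × 2.3) = 764.48 N.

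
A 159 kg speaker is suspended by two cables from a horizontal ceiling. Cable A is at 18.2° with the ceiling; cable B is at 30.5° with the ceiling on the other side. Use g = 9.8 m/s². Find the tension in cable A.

Weight W = 159 × 9.8 = 1558 N acts straight down.
Horizontal: T_A cos 18.2° = T_B cos 30.5°  →  T_B = 1.103 T_A.
Vertical: T_A sin 18.2° + T_B sin 30.5° = 1558.
Substituting the horizontal relation into the vertical equation gives 0.8719 T_A = 1558, so T_A = 1787 N.

T_A ≈ 1790 N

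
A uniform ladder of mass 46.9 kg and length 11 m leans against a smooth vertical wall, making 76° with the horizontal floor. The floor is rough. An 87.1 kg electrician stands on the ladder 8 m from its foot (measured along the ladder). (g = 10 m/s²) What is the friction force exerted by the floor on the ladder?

f ≈ 216 N

Torques about the foot: N_wall · 11 sin 76° = 46.9×10×5.5 cos 76° + 87.1×10×8 cos 76° → N_wall = 216.41 N.
ΣF_x = 0: f_floor = N_wall = 216.41 N.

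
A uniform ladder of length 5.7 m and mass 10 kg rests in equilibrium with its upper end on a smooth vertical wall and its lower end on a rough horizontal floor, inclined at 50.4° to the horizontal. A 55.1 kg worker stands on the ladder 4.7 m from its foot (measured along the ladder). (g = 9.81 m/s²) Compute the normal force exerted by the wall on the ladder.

N_wall ≈ 409 N

Torques about the foot: N_wall · 5.7 sin 50.4° = 10×9.81×2.85 cos 50.4° + 55.1×9.81×4.7 cos 50.4° → N_wall = 409.29 N.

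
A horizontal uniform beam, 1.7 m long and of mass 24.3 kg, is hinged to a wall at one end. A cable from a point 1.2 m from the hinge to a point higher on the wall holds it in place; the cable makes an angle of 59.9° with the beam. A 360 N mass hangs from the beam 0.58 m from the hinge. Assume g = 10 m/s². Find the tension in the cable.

T ≈ 400 N

Take torques about the hinge: T sin 59.9° · 1.2 = 24.3×10×0.85 + 360×0.58 = 415.35 N·m.
So T = 415.35 / (0.8652 × 1.2) = 400.07 N.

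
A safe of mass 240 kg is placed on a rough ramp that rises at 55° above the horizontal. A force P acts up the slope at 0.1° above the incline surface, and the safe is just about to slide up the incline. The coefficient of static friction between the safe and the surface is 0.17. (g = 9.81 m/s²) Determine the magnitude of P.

On the verge of sliding up the incline, friction equals μN and acts down the slope.
Perpendicular: N + P sin 0.1° = W cos 55° = 1350 N.
Along incline: P cos 0.1° = W sin 55° + μN  with W sin 55° = 1929 N.
Solving the pair for P and N: P = 2158 N, N = 1347 N (and f = μN = 228.9 N).

P ≈ 2160 N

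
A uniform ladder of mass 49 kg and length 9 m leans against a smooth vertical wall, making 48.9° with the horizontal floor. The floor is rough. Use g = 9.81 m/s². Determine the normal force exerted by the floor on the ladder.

ΣF_y = 0: N_floor = 49×9.81 = 480.69 N.

N_floor ≈ 481 N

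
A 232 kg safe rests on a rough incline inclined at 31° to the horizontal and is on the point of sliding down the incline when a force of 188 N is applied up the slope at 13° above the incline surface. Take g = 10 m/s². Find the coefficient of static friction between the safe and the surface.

On the verge of sliding down the incline, friction is at its maximum μN and acts up the slope.
Perpendicular to incline: N = W cos 31° − P sin 13° = 1989 − 42.29 = 1946 N.
Along incline: P cos 13° + μN = W sin 31° → μ = (W sin 31° − P cos 13°) / N = 0.5198.

μ ≈ 0.520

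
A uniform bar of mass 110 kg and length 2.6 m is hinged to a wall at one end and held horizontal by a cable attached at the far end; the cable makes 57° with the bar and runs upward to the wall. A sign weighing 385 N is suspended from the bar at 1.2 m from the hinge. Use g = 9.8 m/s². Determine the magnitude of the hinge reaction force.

Take torques about the hinge: T sin 57° · 2.6 = 110×9.8×1.3 + 385×1.2 = 1863.4 N·m.
So T = 1863.4 / (0.8387 × 2.6) = 854.56 N.
ΣF_x = 0: H_x = T cos 57° = 465.43 N.
ΣF_y = 0: H_y = (110×9.8 + 385) − T sin 57° = 1463 − 716.69 = 746.31 N.
|H| = √(H_x² + H_y²) = √((465.43)² + (746.31)²) = 879.54 N.

|H| ≈ 880 N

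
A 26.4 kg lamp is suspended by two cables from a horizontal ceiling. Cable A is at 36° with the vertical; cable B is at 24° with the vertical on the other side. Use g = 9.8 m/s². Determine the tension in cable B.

Angles from the horizontal: cable A is 90° − 36° = 54°, cable B is 90° − 24° = 66°.
Weight W = 26.4 × 9.8 = 258.7 N acts straight down.
Horizontal: T_A cos 54° = T_B cos 66°  →  T_A = 0.692 T_B.
Vertical: T_A sin 54° + T_B sin 66° = 258.7.
Substituting the horizontal relation into the vertical equation gives 1.473 T_B = 258.7, so T_B = 175.6 N.

T_B ≈ 176 N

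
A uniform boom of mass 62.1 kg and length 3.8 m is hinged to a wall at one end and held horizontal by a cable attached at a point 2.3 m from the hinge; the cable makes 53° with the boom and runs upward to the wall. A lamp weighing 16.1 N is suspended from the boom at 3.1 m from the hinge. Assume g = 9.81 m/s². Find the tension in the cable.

Take torques about the hinge: T sin 53° · 2.3 = 62.1×9.81×1.9 + 16.1×3.1 = 1207.4 N·m.
So T = 1207.4 / (0.7986 × 2.3) = 657.31 N.

T ≈ 657 N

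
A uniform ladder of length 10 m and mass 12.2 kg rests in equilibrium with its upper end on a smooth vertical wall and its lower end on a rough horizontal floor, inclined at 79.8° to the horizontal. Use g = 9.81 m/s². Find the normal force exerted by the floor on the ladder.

N_floor ≈ 120 N

ΣF_y = 0: N_floor = 12.2×9.81 = 119.68 N.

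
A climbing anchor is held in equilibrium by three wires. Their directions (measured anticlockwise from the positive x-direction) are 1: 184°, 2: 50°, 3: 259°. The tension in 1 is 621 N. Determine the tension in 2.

Resolve: ΣF_x = 621 cos 184° + T_2 cos 50° + T_3 cos 259° = 0.
        ΣF_y = 621 sin 184° + T_2 sin 50° + T_3 sin 259° = 0.
The known terms sum to (-619.5, -43.32) N, so 0.6428 T_2 − 0.1908 T_3 = 619.5 and 0.7660 T_2 − 0.9816 T_3 = 43.32.
Solving simultaneously: T_2 = 1237 N, T_3 = 921.4 N.

T_2 ≈ 1240 N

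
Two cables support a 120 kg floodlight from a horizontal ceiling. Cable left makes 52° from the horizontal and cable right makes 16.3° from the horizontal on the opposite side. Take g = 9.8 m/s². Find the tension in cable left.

Weight W = 120 × 9.8 = 1176 N acts straight down.
Horizontal: T_left cos 52° = T_right cos 16.3°  →  T_right = 0.6414 T_left.
Vertical: T_left sin 52° + T_right sin 16.3° = 1176.
Substituting the horizontal relation into the vertical equation gives 0.968 T_left = 1176, so T_left = 1215 N.

T_left ≈ 1210 N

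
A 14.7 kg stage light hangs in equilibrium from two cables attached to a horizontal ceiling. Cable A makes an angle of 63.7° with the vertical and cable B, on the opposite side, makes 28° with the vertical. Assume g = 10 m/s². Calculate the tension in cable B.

Angles from the horizontal: cable A is 90° − 63.7° = 26.3°, cable B is 90° − 28° = 62°.
Weight W = 14.7 × 10 = 147 N acts straight down.
Horizontal: T_A cos 26.3° = T_B cos 62°  →  T_A = 0.5237 T_B.
Vertical: T_A sin 26.3° + T_B sin 62° = 147.
Substituting the horizontal relation into the vertical equation gives 1.115 T_B = 147, so T_B = 131.8 N.

T_B ≈ 132 N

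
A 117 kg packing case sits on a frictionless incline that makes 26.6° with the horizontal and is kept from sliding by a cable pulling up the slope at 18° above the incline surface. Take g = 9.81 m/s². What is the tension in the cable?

Take axes along and perpendicular to the incline. Weight components: W sin 26.6° = 513.9 N down-slope, W cos 26.6° = 1026 N into the surface.
Along incline: T cos 18° = W sin 26.6° → T = 540.4 N.
Perpendicular: N = W cos 26.6° − T sin 18° = 859.3 N.

T ≈ 540 N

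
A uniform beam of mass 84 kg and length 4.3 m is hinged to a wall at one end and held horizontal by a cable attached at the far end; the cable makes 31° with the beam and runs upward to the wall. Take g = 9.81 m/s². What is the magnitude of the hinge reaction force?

|H| ≈ 800 N

Take torques about the hinge: T sin 31° · 4.3 = 84×9.81×2.15 = 1771.7 N·m.
So T = 1771.7 / (0.5150 × 4.3) = 799.98 N.
ΣF_x = 0: H_x = T cos 31° = 685.72 N.
ΣF_y = 0: H_y = (84×9.81) − T sin 31° = 824.04 − 412.02 = 412.02 N.
|H| = √(H_x² + H_y²) = √((685.72)² + (412.02)²) = 799.98 N.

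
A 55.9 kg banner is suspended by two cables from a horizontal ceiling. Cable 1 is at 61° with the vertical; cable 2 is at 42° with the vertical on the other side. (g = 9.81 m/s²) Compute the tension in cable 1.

Angles from the horizontal: cable 1 is 90° − 61° = 29°, cable 2 is 90° − 42° = 48°.
Weight W = 55.9 × 9.81 = 548.4 N acts straight down.
Horizontal: T_1 cos 29° = T_2 cos 48°  →  T_2 = 1.307 T_1.
Vertical: T_1 sin 29° + T_2 sin 48° = 548.4.
Substituting the horizontal relation into the vertical equation gives 1.456 T_1 = 548.4, so T_1 = 376.6 N.

T_1 ≈ 377 N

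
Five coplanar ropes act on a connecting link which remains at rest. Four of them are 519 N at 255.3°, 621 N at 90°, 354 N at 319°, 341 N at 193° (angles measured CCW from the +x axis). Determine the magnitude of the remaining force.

Sum the known components: ΣF_x = -196.8 N, ΣF_y = -190 N.
For equilibrium the remaining force must supply (−ΣF_x, −ΣF_y) = (196.8, 190) N.
Magnitude = √((196.8)² + (190)²) = 273.5 N; direction = atan2(190, 196.8) = 44.0°.

F ≈ 274 N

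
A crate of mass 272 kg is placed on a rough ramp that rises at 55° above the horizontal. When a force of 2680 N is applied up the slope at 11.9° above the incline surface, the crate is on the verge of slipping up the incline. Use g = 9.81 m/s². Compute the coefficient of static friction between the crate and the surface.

On the verge of sliding up the incline, friction is at its maximum μN and acts down the slope.
Perpendicular to incline: N = W cos 55° − P sin 11.9° = 1530 − 552.6 = 977.9 N.
Along incline: P cos 11.9° − μN = W sin 55° → μ = −(W sin 55° − P cos 11.9°) / N = 0.4465.

μ ≈ 0.447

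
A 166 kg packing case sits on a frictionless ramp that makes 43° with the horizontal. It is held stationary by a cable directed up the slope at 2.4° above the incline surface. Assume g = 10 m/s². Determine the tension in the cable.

T ≈ 1130 N

Take axes along and perpendicular to the incline. Weight components: W sin 43° = 1132 N down-slope, W cos 43° = 1214 N into the surface.
Along incline: T cos 2.4° = W sin 43° → T = 1133 N.
Perpendicular: N = W cos 43° − T sin 2.4° = 1167 N.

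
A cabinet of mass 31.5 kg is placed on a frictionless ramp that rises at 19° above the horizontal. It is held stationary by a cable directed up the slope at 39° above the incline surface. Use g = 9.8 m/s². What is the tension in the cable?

Take axes along and perpendicular to the incline. Weight components: W sin 19° = 100.5 N down-slope, W cos 19° = 291.9 N into the surface.
Along incline: T cos 39° = W sin 19° → T = 129.3 N.
Perpendicular: N = W cos 19° − T sin 39° = 210.5 N.

T ≈ 129 N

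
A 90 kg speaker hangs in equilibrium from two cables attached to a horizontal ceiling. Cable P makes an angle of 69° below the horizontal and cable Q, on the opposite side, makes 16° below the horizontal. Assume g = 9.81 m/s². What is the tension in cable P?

T_P ≈ 852 N

Weight W = 90 × 9.81 = 882.9 N acts straight down.
Horizontal: T_P cos 69° = T_Q cos 16°  →  T_Q = 0.3728 T_P.
Vertical: T_P sin 69° + T_Q sin 16° = 882.9.
Substituting the horizontal relation into the vertical equation gives 1.036 T_P = 882.9, so T_P = 851.9 N.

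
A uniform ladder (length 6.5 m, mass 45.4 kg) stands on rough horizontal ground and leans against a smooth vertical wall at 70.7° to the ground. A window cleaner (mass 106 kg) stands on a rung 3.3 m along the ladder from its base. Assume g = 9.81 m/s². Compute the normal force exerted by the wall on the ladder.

N_wall ≈ 263 N

Torques about the foot: N_wall · 6.5 sin 70.7° = 45.4×9.81×3.25 cos 70.7° + 106×9.81×3.3 cos 70.7° → N_wall = 262.86 N.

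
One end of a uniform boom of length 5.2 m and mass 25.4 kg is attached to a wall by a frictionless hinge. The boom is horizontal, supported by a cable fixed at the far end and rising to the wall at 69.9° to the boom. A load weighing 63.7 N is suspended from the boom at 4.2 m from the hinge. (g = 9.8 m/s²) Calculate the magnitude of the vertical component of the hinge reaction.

Take torques about the hinge: T sin 69.9° · 5.2 = 25.4×9.8×2.6 + 63.7×4.2 = 914.73 N·m.
So T = 914.73 / (0.9391 × 5.2) = 187.32 N.
ΣF_y = 0: H_y = (25.4×9.8 + 63.7) − T sin 69.9° = 312.62 − 175.91 = 136.71 N.

|H_y| ≈ 137 N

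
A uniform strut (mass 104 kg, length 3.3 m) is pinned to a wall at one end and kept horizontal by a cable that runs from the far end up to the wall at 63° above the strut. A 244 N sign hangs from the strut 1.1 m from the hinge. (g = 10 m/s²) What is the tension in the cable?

Take torques about the hinge: T sin 63° · 3.3 = 104×10×1.65 + 244×1.1 = 1984.4 N·m.
So T = 1984.4 / (0.8910 × 3.3) = 674.89 N.

T ≈ 675 N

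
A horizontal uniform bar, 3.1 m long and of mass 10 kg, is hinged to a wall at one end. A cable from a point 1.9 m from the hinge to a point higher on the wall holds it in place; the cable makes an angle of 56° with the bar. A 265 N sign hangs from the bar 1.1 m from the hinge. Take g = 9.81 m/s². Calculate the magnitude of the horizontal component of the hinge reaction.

Take torques about the hinge: T sin 56° · 1.9 = 10×9.81×1.55 + 265×1.1 = 443.56 N·m.
So T = 443.56 / (0.8290 × 1.9) = 281.59 N.
ΣF_x = 0: H_x = T cos 56° = 157.46 N.

H_x ≈ 157 N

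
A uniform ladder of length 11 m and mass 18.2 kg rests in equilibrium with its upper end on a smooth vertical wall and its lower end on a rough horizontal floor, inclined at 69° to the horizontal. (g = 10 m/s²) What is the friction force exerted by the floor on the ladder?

Torques about the foot: N_wall · 11 sin 69° = 18.2×10×5.5 cos 69° → N_wall = 34.932 N.
ΣF_x = 0: f_floor = N_wall = 34.932 N.

f ≈ 34.9 N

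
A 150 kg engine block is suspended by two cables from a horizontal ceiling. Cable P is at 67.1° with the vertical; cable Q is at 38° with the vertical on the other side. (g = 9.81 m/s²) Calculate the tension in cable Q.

Angles from the horizontal: cable P is 90° − 67.1° = 22.9°, cable Q is 90° − 38° = 52°.
Weight W = 150 × 9.81 = 1472 N acts straight down.
Horizontal: T_P cos 22.9° = T_Q cos 52°  →  T_P = 0.6683 T_Q.
Vertical: T_P sin 22.9° + T_Q sin 52° = 1472.
Substituting the horizontal relation into the vertical equation gives 1.048 T_Q = 1472, so T_Q = 1404 N.

T_Q ≈ 1400 N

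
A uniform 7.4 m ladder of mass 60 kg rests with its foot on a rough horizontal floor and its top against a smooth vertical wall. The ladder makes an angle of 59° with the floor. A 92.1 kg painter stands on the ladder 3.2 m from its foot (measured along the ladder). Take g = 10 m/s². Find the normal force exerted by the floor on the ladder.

N_floor ≈ 1520 N

ΣF_y = 0: N_floor = 60×10 + 92.1×10 = 1521 N.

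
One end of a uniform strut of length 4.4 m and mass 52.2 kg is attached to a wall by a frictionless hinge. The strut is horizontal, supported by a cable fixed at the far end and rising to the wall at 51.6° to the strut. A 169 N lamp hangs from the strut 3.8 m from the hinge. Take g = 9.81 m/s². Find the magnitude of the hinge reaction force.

Take torques about the hinge: T sin 51.6° · 4.4 = 52.2×9.81×2.2 + 169×3.8 = 1768.8 N·m.
So T = 1768.8 / (0.7837 × 4.4) = 512.95 N.
ΣF_x = 0: H_x = T cos 51.6° = 318.62 N.
ΣF_y = 0: H_y = (52.2×9.81 + 169) − T sin 51.6° = 681.08 − 402 = 279.09 N.
|H| = √(H_x² + H_y²) = √((318.62)² + (279.09)²) = 423.56 N.

|H| ≈ 424 N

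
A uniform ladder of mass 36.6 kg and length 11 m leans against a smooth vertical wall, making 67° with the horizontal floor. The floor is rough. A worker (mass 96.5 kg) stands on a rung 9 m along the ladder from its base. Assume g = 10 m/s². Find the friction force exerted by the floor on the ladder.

Torques about the foot: N_wall · 11 sin 67° = 36.6×10×5.5 cos 67° + 96.5×10×9 cos 67° → N_wall = 412.82 N.
ΣF_x = 0: f_floor = N_wall = 412.82 N.

f ≈ 413 N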